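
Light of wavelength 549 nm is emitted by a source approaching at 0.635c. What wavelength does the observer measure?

β = 0.635
Wavelength Doppler factor = √(0.365/1.635) = √(0.22324) = 0.4725
λ_obs = 549 × 0.4725 = 259.4 nm (blueshift)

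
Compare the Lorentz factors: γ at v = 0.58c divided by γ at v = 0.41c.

γ₁ = 1/√(1 - 0.58²) = 1.228
γ₂ = 1/√(1 - 0.41²) = 1.096
γ₁/γ₂ = 1.228/1.096 = 1.120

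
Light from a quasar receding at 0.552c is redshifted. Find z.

β = 0.552
(1+β)/(1-β) = 1.552/0.448 = 3.4643
√(3.4643) = 1.8613
z = 1.8613 - 1 = 0.8613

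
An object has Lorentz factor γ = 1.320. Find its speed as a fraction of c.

From γ = 1/√(1 - v²/c²):
1/γ² = 1/1.320² = 0.57392
v²/c² = 1 - 0.57392 = 0.42608
v/c = √(0.42608) = 0.6527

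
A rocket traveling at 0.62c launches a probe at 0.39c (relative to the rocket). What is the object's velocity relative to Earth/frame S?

u = (u' + v)/(1 + u'v/c²)
Numerator: 0.39 + 0.62 = 1.01
Denominator: 1 + 0.2418 = 1.2418
u = 1.01/1.2418 = 0.8133c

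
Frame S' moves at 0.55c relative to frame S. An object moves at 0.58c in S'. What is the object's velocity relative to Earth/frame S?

u = (u' + v)/(1 + u'v/c²)
Numerator: 0.58 + 0.55 = 1.13
Denominator: 1 + 0.319 = 1.319
u = 1.13/1.319 = 0.8567c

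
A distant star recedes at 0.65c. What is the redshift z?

β = 0.65
(1+β)/(1-β) = 1.65/0.35 = 4.714
√(4.714) = 2.171
z = 2.171 - 1 = 1.171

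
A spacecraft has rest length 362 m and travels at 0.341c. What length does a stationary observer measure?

Proper length L₀ = 362 m
γ = 1/√(1 - 0.341²) = 1.0638
L = L₀/γ = 362/1.0638 = 340.3 m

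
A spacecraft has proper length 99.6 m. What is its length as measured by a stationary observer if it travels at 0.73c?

Proper length L₀ = 99.6 m
γ = 1/√(1 - 0.73²) = 1.4632
L = L₀/γ = 99.6/1.4632 = 68.07 m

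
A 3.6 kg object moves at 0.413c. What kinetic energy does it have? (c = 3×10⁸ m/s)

γ = 1/√(1 - 0.413²) = 1.09802
γ - 1 = 0.09802
KE = (γ-1)mc² = 0.09802 × 3.6 × (3×10⁸)² = 3.176×10¹⁶ J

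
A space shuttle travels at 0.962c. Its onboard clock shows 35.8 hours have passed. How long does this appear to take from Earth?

Proper time Δt₀ = 35.8 hours
γ = 1/√(1 - 0.962²) = 3.662
Δt = γΔt₀ = 3.662 × 35.8 = 131.1 hours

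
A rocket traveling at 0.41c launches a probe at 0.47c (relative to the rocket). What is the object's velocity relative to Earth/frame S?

u = (u' + v)/(1 + u'v/c²)
Numerator: 0.47 + 0.41 = 0.88
Denominator: 1 + 0.1927 = 1.1927
u = 0.88/1.1927 = 0.7378c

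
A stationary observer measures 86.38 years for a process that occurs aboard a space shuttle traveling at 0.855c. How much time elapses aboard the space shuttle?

Dilated time Δt = 86.38 years
γ = 1/√(1 - 0.855²) = 1.928
Δt₀ = Δt/γ = 86.38/1.928 = 44.80 years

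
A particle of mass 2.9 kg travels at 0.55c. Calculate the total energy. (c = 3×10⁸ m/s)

γ = 1/√(1 - 0.55²) = 1.1974
mc² = 2.9 × (3×10⁸)² = 2.610×10¹⁷ J
E = γmc² = 1.1974 × 2.610×10¹⁷ = 3.125×10¹⁷ J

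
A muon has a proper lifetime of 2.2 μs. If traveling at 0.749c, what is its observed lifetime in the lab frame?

Proper lifetime τ₀ = 2.2 μs
γ = 1/√(1 - 0.749²) = 1.509
τ = γτ₀ = 1.509 × 2.2 μs = 3.320 μs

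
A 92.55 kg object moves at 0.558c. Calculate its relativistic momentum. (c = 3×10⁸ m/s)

γ = 1/√(1 - 0.558²) = 1.205
v = 0.558 × 3×10⁸ = 1.674×10⁸ m/s
p = γmv = 1.205 × 92.55 × 1.674×10⁸ = 1.867×10¹⁰ kg·m/s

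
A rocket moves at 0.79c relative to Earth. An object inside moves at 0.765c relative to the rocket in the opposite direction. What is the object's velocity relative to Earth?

Object's velocity in rocket frame is u' = -0.765c
u = (u' + v)/(1 + u'v/c²) = (v - 0.765)/(1 - 0.765·v/c²)
Numerator: 0.79 - 0.765 = 0.025
Denominator: 1 - 0.60435 = 0.39565
u = 0.025/0.39565 = 0.06319c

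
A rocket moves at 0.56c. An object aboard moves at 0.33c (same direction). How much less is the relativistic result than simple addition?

Classical: u' + v = 0.33 + 0.56 = 0.89c
Relativistic: u = (0.33 + 0.56)/(1 + 0.1848) = 0.89/1.1848 = 0.7512c
Difference: 0.89 - 0.7512 = 0.1388c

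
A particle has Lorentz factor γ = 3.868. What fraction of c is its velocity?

From γ = 1/√(1 - v²/c²):
1/γ² = 1/3.868² = 0.06684
v²/c² = 1 - 0.06684 = 0.9332
v/c = √(0.9332) = 0.9660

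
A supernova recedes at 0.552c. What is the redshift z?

β = 0.552
(1+β)/(1-β) = 1.552/0.448 = 3.4643
√(3.4643) = 1.8613
z = 1.8613 - 1 = 0.8613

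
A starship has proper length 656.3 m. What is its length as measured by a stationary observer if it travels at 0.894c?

Proper length L₀ = 656.3 m
γ = 1/√(1 - 0.894²) = 2.2318
L = L₀/γ = 656.3/2.2318 = 294.1 m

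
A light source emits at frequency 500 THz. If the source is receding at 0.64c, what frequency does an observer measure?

β = v/c = 0.64
(1-β)/(1+β) = 0.36/1.64 = 0.2195
Doppler factor = √(0.2195) = 0.4685
f_obs = 500 × 0.4685 = 234.3 THz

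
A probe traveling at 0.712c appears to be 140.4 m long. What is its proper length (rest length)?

Contracted length L = 140.4 m
γ = 1/√(1 - 0.712²) = 1.424
L₀ = γL = 1.424 × 140.4 = 199.9 m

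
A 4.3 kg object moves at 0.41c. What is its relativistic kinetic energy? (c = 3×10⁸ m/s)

γ = 1/√(1 - 0.41²) = 1.09639
γ - 1 = 0.09639
KE = (γ-1)mc² = 0.09639 × 4.3 × (3×10⁸)² = 3.730×10¹⁶ J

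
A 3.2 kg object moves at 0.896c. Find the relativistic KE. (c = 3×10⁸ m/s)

γ = 1/√(1 - 0.896²) = 2.252
γ - 1 = 1.252
KE = (γ-1)mc² = 1.252 × 3.2 × (3×10⁸)² = 3.606×10¹⁷ J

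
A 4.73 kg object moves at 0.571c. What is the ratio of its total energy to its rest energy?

E = γmc², E₀ = mc²
E/E₀ = γ = 1/√(1 - 0.571²) = 1.218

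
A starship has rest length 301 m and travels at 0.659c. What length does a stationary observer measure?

Proper length L₀ = 301 m
γ = 1/√(1 - 0.659²) = 1.3295
L = L₀/γ = 301/1.3295 = 226.4 m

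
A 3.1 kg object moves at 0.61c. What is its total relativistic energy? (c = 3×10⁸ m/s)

γ = 1/√(1 - 0.61²) = 1.262
mc² = 3.1 × (3×10⁸)² = 2.790×10¹⁷ J
E = γmc² = 1.262 × 2.790×10¹⁷ = 3.521×10¹⁷ J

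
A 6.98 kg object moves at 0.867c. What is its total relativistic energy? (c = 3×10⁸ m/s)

γ = 1/√(1 - 0.867²) = 2.007
mc² = 6.98 × (3×10⁸)² = 6.282×10¹⁷ J
E = γmc² = 2.007 × 6.282×10¹⁷ = 1.261×10¹⁸ J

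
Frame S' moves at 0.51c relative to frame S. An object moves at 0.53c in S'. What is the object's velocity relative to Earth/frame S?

u = (u' + v)/(1 + u'v/c²)
Numerator: 0.53 + 0.51 = 1.04
Denominator: 1 + 0.2703 = 1.2703
u = 1.04/1.2703 = 0.8187c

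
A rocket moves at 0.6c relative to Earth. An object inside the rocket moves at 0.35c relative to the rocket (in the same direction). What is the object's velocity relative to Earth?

u = (u' + v)/(1 + u'v/c²)
Numerator: 0.35 + 0.6 = 0.95
Denominator: 1 + 0.21 = 1.21
u = 0.95/1.21 = 0.7851c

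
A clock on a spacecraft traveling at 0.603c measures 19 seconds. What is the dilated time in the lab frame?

Proper time Δt₀ = 19 seconds
γ = 1/√(1 - 0.603²) = 1.2535
Δt = γΔt₀ = 1.2535 × 19 = 23.82 seconds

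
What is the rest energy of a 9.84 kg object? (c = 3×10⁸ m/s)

c² = (3×10⁸)² = 9.000×10¹⁶ m²/s²
E₀ = mc² = 9.84 × 9.000×10¹⁶ = 8.856×10¹⁷ J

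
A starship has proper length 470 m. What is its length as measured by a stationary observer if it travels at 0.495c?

Proper length L₀ = 470 m
γ = 1/√(1 - 0.495²) = 1.1509
L = L₀/γ = 470/1.1509 = 408.4 m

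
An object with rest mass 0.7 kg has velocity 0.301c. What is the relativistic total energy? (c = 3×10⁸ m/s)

γ = 1/√(1 - 0.301²) = 1.0486
mc² = 0.7 × (3×10⁸)² = 6.300×10¹⁶ J
E = γmc² = 1.0486 × 6.300×10¹⁶ = 6.606×10¹⁶ J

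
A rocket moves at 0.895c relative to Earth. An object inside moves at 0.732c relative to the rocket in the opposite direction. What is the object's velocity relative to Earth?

Object's velocity in rocket frame is u' = -0.732c
u = (u' + v)/(1 + u'v/c²) = (v - 0.732)/(1 - 0.732·v/c²)
Numerator: 0.895 - 0.732 = 0.163
Denominator: 1 - 0.65514 = 0.34486
u = 0.163/0.34486 = 0.4727c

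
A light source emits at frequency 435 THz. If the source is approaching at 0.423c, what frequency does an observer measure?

β = v/c = 0.423
(1+β)/(1-β) = 1.423/0.577 = 2.466
Doppler factor = √(2.466) = 1.5704
f_obs = 435 × 1.5704 = 683.1 THz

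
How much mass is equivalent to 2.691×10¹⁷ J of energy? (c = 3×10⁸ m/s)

From E = mc², we get m = E/c²
c² = (3×10⁸)² = 9×10¹⁶ m²/s²
m = 2.691×10¹⁷ / 9×10¹⁶ = 2.990 kg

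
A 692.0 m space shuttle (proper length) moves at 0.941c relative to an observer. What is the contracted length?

Proper length L₀ = 692.0 m
γ = 1/√(1 - 0.941²) = 2.955
L = L₀/γ = 692.0/2.955 = 234.2 m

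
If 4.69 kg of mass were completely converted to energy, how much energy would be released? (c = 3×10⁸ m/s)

Using E = mc²:
c² = (3×10⁸)² = 9×10¹⁶ m²/s²
E = 4.69 × 9×10¹⁶ = 4.221×10¹⁷ J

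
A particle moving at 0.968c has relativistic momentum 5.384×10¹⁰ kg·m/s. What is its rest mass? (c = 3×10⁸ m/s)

γ = 1/√(1 - 0.968²) = 3.9849
v = 0.968 × 3×10⁸ = 2.904×10⁸ m/s
m = p/(γv) = 5.384×10¹⁰/(3.9849 × 2.904×10⁸) = 46.53 kg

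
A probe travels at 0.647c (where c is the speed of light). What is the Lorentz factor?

v/c = 0.647, so (v/c)² = 0.418609
1 - (v/c)² = 0.581391
γ = 1/√(0.581391) = 1.311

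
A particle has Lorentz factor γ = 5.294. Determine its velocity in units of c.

From γ = 1/√(1 - v²/c²):
1/γ² = 1/5.294² = 0.03568
v²/c² = 1 - 0.03568 = 0.9643
v/c = √(0.9643) = 0.9820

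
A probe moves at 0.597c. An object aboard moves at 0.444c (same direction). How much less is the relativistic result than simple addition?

Classical: u' + v = 0.444 + 0.597 = 1.041c
Relativistic: u = (0.444 + 0.597)/(1 + 0.265068) = 1.041/1.265068 = 0.8229c
Difference: 1.041 - 0.8229 = 0.2181c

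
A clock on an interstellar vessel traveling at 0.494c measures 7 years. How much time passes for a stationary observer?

Proper time Δt₀ = 7 years
γ = 1/√(1 - 0.494²) = 1.1501
Δt = γΔt₀ = 1.1501 × 7 = 8.051 years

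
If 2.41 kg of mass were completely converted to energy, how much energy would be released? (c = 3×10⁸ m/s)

Using E = mc²:
c² = (3×10⁸)² = 9×10¹⁶ m²/s²
E = 2.41 × 9×10¹⁶ = 2.169×10¹⁷ J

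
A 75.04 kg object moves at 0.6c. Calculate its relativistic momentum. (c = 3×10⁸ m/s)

γ = 1/√(1 - 0.6²) = 1.250
v = 0.6 × 3×10⁸ = 1.800×10⁸ m/s
p = γmv = 1.250 × 75.04 × 1.800×10⁸ = 1.688×10¹⁰ kg·m/s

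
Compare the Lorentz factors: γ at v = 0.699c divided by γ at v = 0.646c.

γ₁ = 1/√(1 - 0.699²) = 1.398
γ₂ = 1/√(1 - 0.646²) = 1.310
γ₁/γ₂ = 1.398/1.310 = 1.067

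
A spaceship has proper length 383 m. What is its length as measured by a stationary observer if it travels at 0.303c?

Proper length L₀ = 383 m
γ = 1/√(1 - 0.303²) = 1.0493
L = L₀/γ = 383/1.0493 = 365.0 m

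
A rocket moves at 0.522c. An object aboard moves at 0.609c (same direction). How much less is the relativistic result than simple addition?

Classical: u' + v = 0.609 + 0.522 = 1.131c
Relativistic: u = (0.609 + 0.522)/(1 + 0.317898) = 1.131/1.317898 = 0.8582c
Difference: 1.131 - 0.8582 = 0.2728c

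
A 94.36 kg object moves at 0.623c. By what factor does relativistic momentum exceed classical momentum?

p_rel = γmv, p_class = mv
Ratio = γ = 1/√(1 - 0.623²) = 1.278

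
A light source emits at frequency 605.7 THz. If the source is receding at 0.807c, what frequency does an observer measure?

β = v/c = 0.807
(1-β)/(1+β) = 0.193/1.807 = 0.106807
Doppler factor = √(0.106807) = 0.326813
f_obs = 605.7 × 0.326813 = 198.0 THz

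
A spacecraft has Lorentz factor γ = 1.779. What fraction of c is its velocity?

From γ = 1/√(1 - v²/c²):
1/γ² = 1/1.779² = 0.31597
v²/c² = 1 - 0.31597 = 0.68403
v/c = √(0.68403) = 0.8271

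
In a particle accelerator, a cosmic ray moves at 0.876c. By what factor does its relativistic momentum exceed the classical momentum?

p_rel = γmv, p_class = mv
Ratio = γ = 1/√(1 - 0.876²)
= 1/√(0.232624) = 2.073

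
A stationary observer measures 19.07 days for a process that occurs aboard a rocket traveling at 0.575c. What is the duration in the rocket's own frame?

Dilated time Δt = 19.07 days
γ = 1/√(1 - 0.575²) = 1.2223
Δt₀ = Δt/γ = 19.07/1.2223 = 15.60 days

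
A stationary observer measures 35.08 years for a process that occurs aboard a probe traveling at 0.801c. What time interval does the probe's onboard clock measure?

Dilated time Δt = 35.08 years
γ = 1/√(1 - 0.801²) = 1.6704
Δt₀ = Δt/γ = 35.08/1.6704 = 21.00 years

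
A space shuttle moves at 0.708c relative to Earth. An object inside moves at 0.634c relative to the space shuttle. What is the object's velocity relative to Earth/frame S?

u = (u' + v)/(1 + u'v/c²)
Numerator: 0.634 + 0.708 = 1.342
Denominator: 1 + 0.448872 = 1.448872
u = 1.342/1.448872 = 0.9262c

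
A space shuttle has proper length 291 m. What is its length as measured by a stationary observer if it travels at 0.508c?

Proper length L₀ = 291 m
γ = 1/√(1 - 0.508²) = 1.16096
L = L₀/γ = 291/1.16096 = 250.7 m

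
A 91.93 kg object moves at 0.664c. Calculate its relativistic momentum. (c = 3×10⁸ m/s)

γ = 1/√(1 - 0.664²) = 1.3374
v = 0.664 × 3×10⁸ = 1.992×10⁸ m/s
p = γmv = 1.3374 × 91.93 × 1.992×10⁸ = 2.449×10¹⁰ kg·m/s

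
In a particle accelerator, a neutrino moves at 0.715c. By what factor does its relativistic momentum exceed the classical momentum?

p_rel = γmv, p_class = mv
Ratio = γ = 1/√(1 - 0.715²)
= 1/√(0.488775) = 1.430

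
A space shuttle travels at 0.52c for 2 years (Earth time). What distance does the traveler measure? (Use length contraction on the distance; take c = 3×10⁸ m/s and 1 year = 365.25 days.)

Earth distance: d = v × t = 0.52c × 2 yr = 9.8460×10¹⁵ m
γ = 1.1707
d' = d/γ = 9.8460×10¹⁵/1.1707 = 8.410×10¹⁵ m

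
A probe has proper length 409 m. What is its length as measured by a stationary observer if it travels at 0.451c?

Proper length L₀ = 409 m
γ = 1/√(1 - 0.451²) = 1.1204
L = L₀/γ = 409/1.1204 = 365.0 m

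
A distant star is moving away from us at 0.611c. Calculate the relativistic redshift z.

β = 0.611
(1+β)/(1-β) = 1.611/0.389 = 4.141
√(4.141) = 2.035
z = 2.035 - 1 = 1.035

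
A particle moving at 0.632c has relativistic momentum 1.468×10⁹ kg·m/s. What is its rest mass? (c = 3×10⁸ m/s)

γ = 1/√(1 - 0.632²) = 1.2904
v = 0.632 × 3×10⁸ = 1.896×10⁸ m/s
m = p/(γv) = 1.468×10⁹/(1.2904 × 1.896×10⁸) = 6.000 kg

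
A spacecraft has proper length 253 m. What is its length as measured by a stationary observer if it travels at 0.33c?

Proper length L₀ = 253 m
γ = 1/√(1 - 0.33²) = 1.0593
L = L₀/γ = 253/1.0593 = 238.8 m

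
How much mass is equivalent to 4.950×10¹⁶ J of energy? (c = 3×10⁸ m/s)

From E = mc², we get m = E/c²
c² = (3×10⁸)² = 9×10¹⁶ m²/s²
m = 4.950×10¹⁶ / 9×10¹⁶ = 0.5500 kg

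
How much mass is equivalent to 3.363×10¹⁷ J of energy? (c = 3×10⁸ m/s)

From E = mc², we get m = E/c²
c² = (3×10⁸)² = 9×10¹⁶ m²/s²
m = 3.363×10¹⁷ / 9×10¹⁶ = 3.737 kg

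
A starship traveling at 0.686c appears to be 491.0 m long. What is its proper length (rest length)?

Contracted length L = 491.0 m
γ = 1/√(1 - 0.686²) = 1.3744
L₀ = γL = 1.3744 × 491.0 = 674.8 m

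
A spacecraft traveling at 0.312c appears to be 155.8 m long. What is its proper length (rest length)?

Contracted length L = 155.8 m
γ = 1/√(1 - 0.312²) = 1.0525
L₀ = γL = 1.0525 × 155.8 = 164.0 m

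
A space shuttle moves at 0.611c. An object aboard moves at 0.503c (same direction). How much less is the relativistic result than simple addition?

Classical: u' + v = 0.503 + 0.611 = 1.114c
Relativistic: u = (0.503 + 0.611)/(1 + 0.307333) = 1.114/1.307333 = 0.8521c
Difference: 1.114 - 0.8521 = 0.2619c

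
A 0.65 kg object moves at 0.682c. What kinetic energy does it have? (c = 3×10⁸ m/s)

γ = 1/√(1 - 0.682²) = 1.3673
γ - 1 = 0.3673
KE = (γ-1)mc² = 0.3673 × 0.65 × (3×10⁸)² = 2.149×10¹⁶ J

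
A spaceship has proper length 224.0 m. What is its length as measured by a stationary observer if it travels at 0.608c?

Proper length L₀ = 224.0 m
γ = 1/√(1 - 0.608²) = 1.260
L = L₀/γ = 224.0/1.260 = 177.8 m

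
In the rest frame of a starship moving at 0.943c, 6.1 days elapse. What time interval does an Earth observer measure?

Proper time Δt₀ = 6.1 days
γ = 1/√(1 - 0.943²) = 3.005
Δt = γΔt₀ = 3.005 × 6.1 = 18.33 days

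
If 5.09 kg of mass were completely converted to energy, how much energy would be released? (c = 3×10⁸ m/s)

Using E = mc²:
c² = (3×10⁸)² = 9×10¹⁶ m²/s²
E = 5.09 × 9×10¹⁶ = 4.581×10¹⁷ J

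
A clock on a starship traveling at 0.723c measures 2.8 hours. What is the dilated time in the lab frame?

Proper time Δt₀ = 2.8 hours
γ = 1/√(1 - 0.723²) = 1.4475
Δt = γΔt₀ = 1.4475 × 2.8 = 4.053 hours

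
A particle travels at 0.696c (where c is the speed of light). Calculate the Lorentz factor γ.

v/c = 0.696, so (v/c)² = 0.484416
1 - (v/c)² = 0.515584
γ = 1/√(0.515584) = 1.393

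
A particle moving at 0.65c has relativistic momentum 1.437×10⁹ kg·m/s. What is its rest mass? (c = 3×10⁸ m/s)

γ = 1/√(1 - 0.65²) = 1.316
v = 0.65 × 3×10⁸ = 1.950×10⁸ m/s
m = p/(γv) = 1.437×10⁹/(1.316 × 1.950×10⁸) = 5.600 kg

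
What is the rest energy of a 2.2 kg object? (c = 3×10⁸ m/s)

c² = (3×10⁸)² = 9.000×10¹⁶ m²/s²
E₀ = mc² = 2.2 × 9.000×10¹⁶ = 1.980×10¹⁷ J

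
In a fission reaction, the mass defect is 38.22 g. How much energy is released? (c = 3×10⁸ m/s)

Convert mass defect: Δm = 38.22 g = 0.03822 kg
E = Δm·c² = 0.03822 × (3×10⁸)²
= 0.03822 × 9×10¹⁶ = 3.440×10¹⁵ J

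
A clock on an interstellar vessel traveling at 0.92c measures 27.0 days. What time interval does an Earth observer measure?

Proper time Δt₀ = 27.0 days
γ = 1/√(1 - 0.92²) = 2.5516
Δt = γΔt₀ = 2.5516 × 27.0 = 68.89 days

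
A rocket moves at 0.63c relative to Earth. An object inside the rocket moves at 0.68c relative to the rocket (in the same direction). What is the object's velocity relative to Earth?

u = (u' + v)/(1 + u'v/c²)
Numerator: 0.68 + 0.63 = 1.31
Denominator: 1 + 0.4284 = 1.4284
u = 1.31/1.4284 = 0.9171c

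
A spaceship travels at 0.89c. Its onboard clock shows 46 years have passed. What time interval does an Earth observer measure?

Proper time Δt₀ = 46 years
γ = 1/√(1 - 0.89²) = 2.193
Δt = γΔt₀ = 2.193 × 46 = 100.9 years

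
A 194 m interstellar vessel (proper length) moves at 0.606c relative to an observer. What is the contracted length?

Proper length L₀ = 194 m
γ = 1/√(1 - 0.606²) = 1.257
L = L₀/γ = 194/1.257 = 154.3 m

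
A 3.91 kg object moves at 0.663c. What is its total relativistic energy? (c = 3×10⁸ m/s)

γ = 1/√(1 - 0.663²) = 1.336
mc² = 3.91 × (3×10⁸)² = 3.519×10¹⁷ J
E = γmc² = 1.336 × 3.519×10¹⁷ = 4.701×10¹⁷ J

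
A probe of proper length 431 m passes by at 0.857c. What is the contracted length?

Proper length L₀ = 431 m
γ = 1/√(1 - 0.857²) = 1.941
L = L₀/γ = 431/1.941 = 222.1 m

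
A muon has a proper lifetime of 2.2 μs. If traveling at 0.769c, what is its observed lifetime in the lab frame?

Proper lifetime τ₀ = 2.2 μs
γ = 1/√(1 - 0.769²) = 1.56434
τ = γτ₀ = 1.56434 × 2.2 μs = 3.442 μs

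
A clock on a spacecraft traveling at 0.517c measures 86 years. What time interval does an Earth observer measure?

Proper time Δt₀ = 86 years
γ = 1/√(1 - 0.517²) = 1.1682
Δt = γΔt₀ = 1.1682 × 86 = 100.5 years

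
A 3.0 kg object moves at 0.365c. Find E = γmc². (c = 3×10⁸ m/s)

γ = 1/√(1 - 0.365²) = 1.074
mc² = 3.0 × (3×10⁸)² = 2.700×10¹⁷ J
E = γmc² = 1.074 × 2.700×10¹⁷ = 2.900×10¹⁷ J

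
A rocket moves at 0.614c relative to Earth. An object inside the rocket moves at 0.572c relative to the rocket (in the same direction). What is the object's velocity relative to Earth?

u = (u' + v)/(1 + u'v/c²)
Numerator: 0.572 + 0.614 = 1.186
Denominator: 1 + 0.351208 = 1.351208
u = 1.186/1.351208 = 0.8777c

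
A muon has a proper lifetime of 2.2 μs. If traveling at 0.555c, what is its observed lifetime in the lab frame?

Proper lifetime τ₀ = 2.2 μs
γ = 1/√(1 - 0.555²) = 1.2021
τ = γτ₀ = 1.2021 × 2.2 μs = 2.645 μs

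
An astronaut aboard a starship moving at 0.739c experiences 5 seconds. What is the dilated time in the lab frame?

Proper time Δt₀ = 5 seconds
γ = 1/√(1 - 0.739²) = 1.4843
Δt = γΔt₀ = 1.4843 × 5 = 7.422 seconds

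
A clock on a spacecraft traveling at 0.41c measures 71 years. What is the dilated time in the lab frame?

Proper time Δt₀ = 71 years
γ = 1/√(1 - 0.41²) = 1.0964
Δt = γΔt₀ = 1.0964 × 71 = 77.84 years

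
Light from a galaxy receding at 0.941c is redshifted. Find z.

β = 0.941
(1+β)/(1-β) = 1.941/0.059 = 32.90
√(32.90) = 5.736
z = 5.736 - 1 = 4.736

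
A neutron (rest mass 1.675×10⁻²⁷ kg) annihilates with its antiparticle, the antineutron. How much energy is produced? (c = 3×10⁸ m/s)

Both particles have the same rest mass, so total mass = 2m
E = 2m·c² = 2 × 1.675×10⁻²⁷ × (3×10⁸)²
= 2 × 1.675×10⁻²⁷ × 9×10¹⁶
= 3.015×10⁻¹⁰ J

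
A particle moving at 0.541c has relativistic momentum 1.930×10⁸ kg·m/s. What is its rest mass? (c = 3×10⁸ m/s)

γ = 1/√(1 - 0.541²) = 1.189
v = 0.541 × 3×10⁸ = 1.623×10⁸ m/s
m = p/(γv) = 1.930×10⁸/(1.189 × 1.623×10⁸) = 1.000 kg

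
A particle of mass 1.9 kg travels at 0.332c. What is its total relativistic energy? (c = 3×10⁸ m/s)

γ = 1/√(1 - 0.332²) = 1.060
mc² = 1.9 × (3×10⁸)² = 1.710×10¹⁷ J
E = γmc² = 1.060 × 1.710×10¹⁷ = 1.813×10¹⁷ J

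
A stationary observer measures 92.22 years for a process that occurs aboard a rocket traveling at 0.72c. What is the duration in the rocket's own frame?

Dilated time Δt = 92.22 years
γ = 1/√(1 - 0.72²) = 1.441
Δt₀ = Δt/γ = 92.22/1.441 = 64.00 years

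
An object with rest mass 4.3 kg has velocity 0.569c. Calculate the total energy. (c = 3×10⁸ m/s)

γ = 1/√(1 - 0.569²) = 1.216
mc² = 4.3 × (3×10⁸)² = 3.870×10¹⁷ J
E = γmc² = 1.216 × 3.870×10¹⁷ = 4.706×10¹⁷ J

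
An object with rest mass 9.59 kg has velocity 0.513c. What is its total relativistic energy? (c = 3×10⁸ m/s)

γ = 1/√(1 - 0.513²) = 1.16497
mc² = 9.59 × (3×10⁸)² = 8.631×10¹⁷ J
E = γmc² = 1.16497 × 8.631×10¹⁷ = 1.005×10¹⁸ J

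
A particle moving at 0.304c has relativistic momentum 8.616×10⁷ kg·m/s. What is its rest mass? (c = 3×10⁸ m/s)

γ = 1/√(1 - 0.304²) = 1.0497
v = 0.304 × 3×10⁸ = 9.120×10⁷ m/s
m = p/(γv) = 8.616×10⁷/(1.0497 × 9.120×10⁷) = 0.9000 kg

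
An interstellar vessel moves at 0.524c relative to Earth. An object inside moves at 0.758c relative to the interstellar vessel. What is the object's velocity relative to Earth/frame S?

u = (u' + v)/(1 + u'v/c²)
Numerator: 0.758 + 0.524 = 1.282
Denominator: 1 + 0.397192 = 1.397192
u = 1.282/1.397192 = 0.9176c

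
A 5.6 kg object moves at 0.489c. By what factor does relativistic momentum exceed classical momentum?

p_rel = γmv, p_class = mv
Ratio = γ = 1/√(1 - 0.489²) = 1.146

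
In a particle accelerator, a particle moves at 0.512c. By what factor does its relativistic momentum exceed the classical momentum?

p_rel = γmv, p_class = mv
Ratio = γ = 1/√(1 - 0.512²)
= 1/√(0.737856) = 1.164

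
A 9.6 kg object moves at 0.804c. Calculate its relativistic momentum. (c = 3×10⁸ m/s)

γ = 1/√(1 - 0.804²) = 1.6817
v = 0.804 × 3×10⁸ = 2.412×10⁸ m/s
p = γmv = 1.6817 × 9.6 × 2.412×10⁸ = 3.894×10⁹ kg·m/s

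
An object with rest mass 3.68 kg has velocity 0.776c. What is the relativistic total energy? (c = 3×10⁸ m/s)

γ = 1/√(1 - 0.776²) = 1.5855
mc² = 3.68 × (3×10⁸)² = 3.312×10¹⁷ J
E = γmc² = 1.5855 × 3.312×10¹⁷ = 5.251×10¹⁷ J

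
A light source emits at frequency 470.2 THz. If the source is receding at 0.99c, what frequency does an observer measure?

β = v/c = 0.99
(1-β)/(1+β) = 0.01/1.99 = 0.005025
Doppler factor = √(0.005025) = 0.07089
f_obs = 470.2 × 0.07089 = 33.33 THz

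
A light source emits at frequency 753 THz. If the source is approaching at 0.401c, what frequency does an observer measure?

β = v/c = 0.401
(1+β)/(1-β) = 1.401/0.599 = 2.3389
Doppler factor = √(2.3389) = 1.5293
f_obs = 753 × 1.5293 = 1152 THz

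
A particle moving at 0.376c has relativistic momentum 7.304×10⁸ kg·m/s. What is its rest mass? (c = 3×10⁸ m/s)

γ = 1/√(1 - 0.376²) = 1.0792
v = 0.376 × 3×10⁸ = 1.128×10⁸ m/s
m = p/(γv) = 7.304×10⁸/(1.0792 × 1.128×10⁸) = 6.000 kg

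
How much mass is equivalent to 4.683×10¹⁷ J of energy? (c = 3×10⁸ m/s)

From E = mc², we get m = E/c²
c² = (3×10⁸)² = 9×10¹⁶ m²/s²
m = 4.683×10¹⁷ / 9×10¹⁶ = 5.203 kg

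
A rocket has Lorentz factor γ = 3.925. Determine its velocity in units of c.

From γ = 1/√(1 - v²/c²):
1/γ² = 1/3.925² = 0.06491
v²/c² = 1 - 0.06491 = 0.9351
v/c = √(0.9351) = 0.9670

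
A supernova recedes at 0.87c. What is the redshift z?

β = 0.87
(1+β)/(1-β) = 1.87/0.13 = 14.385
√(14.385) = 3.793
z = 3.793 - 1 = 2.793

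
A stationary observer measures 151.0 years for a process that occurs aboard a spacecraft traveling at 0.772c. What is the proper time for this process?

Dilated time Δt = 151.0 years
γ = 1/√(1 - 0.772²) = 1.5733
Δt₀ = Δt/γ = 151.0/1.5733 = 95.98 years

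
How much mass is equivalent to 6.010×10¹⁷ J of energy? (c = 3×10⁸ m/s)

From E = mc², we get m = E/c²
c² = (3×10⁸)² = 9×10¹⁶ m²/s²
m = 6.010×10¹⁷ / 9×10¹⁶ = 6.678 kg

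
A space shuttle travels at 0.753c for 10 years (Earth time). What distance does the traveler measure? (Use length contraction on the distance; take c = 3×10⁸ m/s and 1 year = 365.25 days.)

Earth distance: d = v × t = 0.753c × 10 yr = 7.1289×10¹⁶ m
γ = 1.5197
d' = d/γ = 7.1289×10¹⁶/1.5197 = 4.691×10¹⁶ m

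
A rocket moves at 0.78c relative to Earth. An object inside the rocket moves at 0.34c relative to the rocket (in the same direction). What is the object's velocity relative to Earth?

u = (u' + v)/(1 + u'v/c²)
Numerator: 0.34 + 0.78 = 1.12
Denominator: 1 + 0.2652 = 1.2652
u = 1.12/1.2652 = 0.8852c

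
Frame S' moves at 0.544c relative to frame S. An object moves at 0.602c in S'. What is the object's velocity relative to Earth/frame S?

u = (u' + v)/(1 + u'v/c²)
Numerator: 0.602 + 0.544 = 1.146
Denominator: 1 + 0.327488 = 1.327488
u = 1.146/1.327488 = 0.8633c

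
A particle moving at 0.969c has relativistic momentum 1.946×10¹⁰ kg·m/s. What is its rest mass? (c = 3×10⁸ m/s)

γ = 1/√(1 - 0.969²) = 4.048
v = 0.969 × 3×10⁸ = 2.907×10⁸ m/s
m = p/(γv) = 1.946×10¹⁰/(4.048 × 2.907×10⁸) = 16.54 kg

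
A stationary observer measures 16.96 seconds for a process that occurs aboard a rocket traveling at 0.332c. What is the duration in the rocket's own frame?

Dilated time Δt = 16.96 seconds
γ = 1/√(1 - 0.332²) = 1.060
Δt₀ = Δt/γ = 16.96/1.060 = 16.00 seconds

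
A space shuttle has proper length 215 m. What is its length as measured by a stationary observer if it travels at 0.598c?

Proper length L₀ = 215 m
γ = 1/√(1 - 0.598²) = 1.248
L = L₀/γ = 215/1.248 = 172.3 m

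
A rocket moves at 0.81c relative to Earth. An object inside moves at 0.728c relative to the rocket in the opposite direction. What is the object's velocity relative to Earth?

Object's velocity in rocket frame is u' = -0.728c
u = (u' + v)/(1 + u'v/c²) = (v - 0.728)/(1 - 0.728·v/c²)
Numerator: 0.81 - 0.728 = 0.082
Denominator: 1 - 0.58968 = 0.41032
u = 0.082/0.41032 = 0.1998c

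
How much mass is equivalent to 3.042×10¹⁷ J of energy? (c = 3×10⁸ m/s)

From E = mc², we get m = E/c²
c² = (3×10⁸)² = 9×10¹⁶ m²/s²
m = 3.042×10¹⁷ / 9×10¹⁶ = 3.380 kg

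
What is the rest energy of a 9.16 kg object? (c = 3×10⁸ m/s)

c² = (3×10⁸)² = 9.000×10¹⁶ m²/s²
E₀ = mc² = 9.16 × 9.000×10¹⁶ = 8.244×10¹⁷ J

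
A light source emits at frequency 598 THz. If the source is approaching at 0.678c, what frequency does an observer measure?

β = v/c = 0.678
(1+β)/(1-β) = 1.678/0.322 = 5.211
Doppler factor = √(5.211) = 2.283
f_obs = 598 × 2.283 = 1365 THz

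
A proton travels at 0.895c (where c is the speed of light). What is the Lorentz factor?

v/c = 0.895, so (v/c)² = 0.801025
1 - (v/c)² = 0.198975
γ = 1/√(0.198975) = 2.242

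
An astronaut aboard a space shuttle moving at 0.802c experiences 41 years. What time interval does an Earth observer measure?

Proper time Δt₀ = 41 years
γ = 1/√(1 - 0.802²) = 1.6741
Δt = γΔt₀ = 1.6741 × 41 = 68.64 years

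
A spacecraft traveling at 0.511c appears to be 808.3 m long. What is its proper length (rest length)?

Contracted length L = 808.3 m
γ = 1/√(1 - 0.511²) = 1.16336
L₀ = γL = 1.16336 × 808.3 = 940.3 m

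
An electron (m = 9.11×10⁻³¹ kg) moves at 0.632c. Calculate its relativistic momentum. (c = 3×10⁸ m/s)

γ = 1/√(1 - 0.632²) = 1.2904
v = 0.632 × 3×10⁸ = 1.896×10⁸ m/s
p = γmv = 1.2904 × 9.11×10⁻³¹ × 1.896×10⁸ = 2.229×10⁻²² kg·m/s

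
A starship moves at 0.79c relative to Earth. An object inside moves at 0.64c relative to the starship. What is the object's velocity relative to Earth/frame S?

u = (u' + v)/(1 + u'v/c²)
Numerator: 0.64 + 0.79 = 1.43
Denominator: 1 + 0.5056 = 1.5056
u = 1.43/1.5056 = 0.9498c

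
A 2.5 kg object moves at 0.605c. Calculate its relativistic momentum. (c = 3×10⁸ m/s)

γ = 1/√(1 - 0.605²) = 1.256
v = 0.605 × 3×10⁸ = 1.815×10⁸ m/s
p = γmv = 1.256 × 2.5 × 1.815×10⁸ = 5.699×10⁸ kg·m/s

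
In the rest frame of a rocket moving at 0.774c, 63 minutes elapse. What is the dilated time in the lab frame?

Proper time Δt₀ = 63 minutes
γ = 1/√(1 - 0.774²) = 1.5793
Δt = γΔt₀ = 1.5793 × 63 = 99.50 minutes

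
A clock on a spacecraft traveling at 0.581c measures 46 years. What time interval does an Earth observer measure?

Proper time Δt₀ = 46 years
γ = 1/√(1 - 0.581²) = 1.2286
Δt = γΔt₀ = 1.2286 × 46 = 56.52 years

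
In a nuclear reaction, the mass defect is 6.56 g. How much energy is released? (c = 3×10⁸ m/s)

Convert mass defect: Δm = 6.56 g = 0.00656 kg
E = Δm·c² = 0.00656 × (3×10⁸)²
= 0.00656 × 9×10¹⁶ = 5.904×10¹⁴ J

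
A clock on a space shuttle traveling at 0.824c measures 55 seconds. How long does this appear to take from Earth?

Proper time Δt₀ = 55 seconds
γ = 1/√(1 - 0.824²) = 1.7649
Δt = γΔt₀ = 1.7649 × 55 = 97.07 seconds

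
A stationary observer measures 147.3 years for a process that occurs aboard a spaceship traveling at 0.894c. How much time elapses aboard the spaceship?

Dilated time Δt = 147.3 years
γ = 1/√(1 - 0.894²) = 2.2318
Δt₀ = Δt/γ = 147.3/2.2318 = 66.00 years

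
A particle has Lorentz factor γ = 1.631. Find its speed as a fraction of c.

From γ = 1/√(1 - v²/c²):
1/γ² = 1/1.631² = 0.3759
v²/c² = 1 - 0.3759 = 0.6241
v/c = √(0.6241) = 0.7900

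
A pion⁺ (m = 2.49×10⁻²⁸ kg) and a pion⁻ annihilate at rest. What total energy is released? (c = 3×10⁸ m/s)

Both particles have the same rest mass, so total mass = 2m
E = 2m·c² = 2 × 2.49×10⁻²⁸ × (3×10⁸)²
= 2 × 2.49×10⁻²⁸ × 9×10¹⁶
= 4.482×10⁻¹¹ J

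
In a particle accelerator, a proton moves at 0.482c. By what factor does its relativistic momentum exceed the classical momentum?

p_rel = γmv, p_class = mv
Ratio = γ = 1/√(1 - 0.482²)
= 1/√(0.767676) = 1.141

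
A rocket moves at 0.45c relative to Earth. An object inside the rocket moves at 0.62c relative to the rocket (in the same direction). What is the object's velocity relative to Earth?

u = (u' + v)/(1 + u'v/c²)
Numerator: 0.62 + 0.45 = 1.07
Denominator: 1 + 0.279 = 1.279
u = 1.07/1.279 = 0.8366c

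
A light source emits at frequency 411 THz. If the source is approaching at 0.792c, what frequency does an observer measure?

β = v/c = 0.792
(1+β)/(1-β) = 1.792/0.208 = 8.615
Doppler factor = √(8.615) = 2.935
f_obs = 411 × 2.935 = 1206 THz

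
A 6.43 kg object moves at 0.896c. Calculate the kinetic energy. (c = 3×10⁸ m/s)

γ = 1/√(1 - 0.896²) = 2.252
γ - 1 = 1.252
KE = (γ-1)mc² = 1.252 × 6.43 × (3×10⁸)² = 7.245×10¹⁷ J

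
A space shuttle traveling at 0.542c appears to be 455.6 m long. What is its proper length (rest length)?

Contracted length L = 455.6 m
γ = 1/√(1 - 0.542²) = 1.1899
L₀ = γL = 1.1899 × 455.6 = 542.1 m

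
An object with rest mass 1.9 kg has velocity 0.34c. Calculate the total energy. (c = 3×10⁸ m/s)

γ = 1/√(1 - 0.34²) = 1.063
mc² = 1.9 × (3×10⁸)² = 1.710×10¹⁷ J
E = γmc² = 1.063 × 1.710×10¹⁷ = 1.818×10¹⁷ J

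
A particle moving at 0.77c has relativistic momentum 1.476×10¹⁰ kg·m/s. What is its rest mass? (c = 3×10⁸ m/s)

γ = 1/√(1 - 0.77²) = 1.5673
v = 0.77 × 3×10⁸ = 2.310×10⁸ m/s
m = p/(γv) = 1.476×10¹⁰/(1.5673 × 2.310×10⁸) = 40.77 kg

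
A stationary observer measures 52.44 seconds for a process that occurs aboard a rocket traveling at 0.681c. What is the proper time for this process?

Dilated time Δt = 52.44 seconds
γ = 1/√(1 - 0.681²) = 1.3656
Δt₀ = Δt/γ = 52.44/1.3656 = 38.40 seconds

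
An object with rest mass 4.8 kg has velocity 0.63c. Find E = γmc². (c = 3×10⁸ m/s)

γ = 1/√(1 - 0.63²) = 1.2877
mc² = 4.8 × (3×10⁸)² = 4.320×10¹⁷ J
E = γmc² = 1.2877 × 4.320×10¹⁷ = 5.563×10¹⁷ J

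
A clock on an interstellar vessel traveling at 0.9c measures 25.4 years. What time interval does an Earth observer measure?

Proper time Δt₀ = 25.4 years
γ = 1/√(1 - 0.9²) = 2.294
Δt = γΔt₀ = 2.294 × 25.4 = 58.27 years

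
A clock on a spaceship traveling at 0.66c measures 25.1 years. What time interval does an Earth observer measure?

Proper time Δt₀ = 25.1 years
γ = 1/√(1 - 0.66²) = 1.331
Δt = γΔt₀ = 1.331 × 25.1 = 33.41 years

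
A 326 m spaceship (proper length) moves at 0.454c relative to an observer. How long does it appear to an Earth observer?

Proper length L₀ = 326 m
γ = 1/√(1 - 0.454²) = 1.1223
L = L₀/γ = 326/1.1223 = 290.5 m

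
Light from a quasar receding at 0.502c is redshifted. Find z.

β = 0.502
(1+β)/(1-β) = 1.502/0.498 = 3.016
√(3.016) = 1.7367
z = 1.7367 - 1 = 0.7367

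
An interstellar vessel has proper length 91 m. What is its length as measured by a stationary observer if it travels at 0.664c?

Proper length L₀ = 91 m
γ = 1/√(1 - 0.664²) = 1.3374
L = L₀/γ = 91/1.3374 = 68.04 m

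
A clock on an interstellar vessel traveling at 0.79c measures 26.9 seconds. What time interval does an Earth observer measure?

Proper time Δt₀ = 26.9 seconds
γ = 1/√(1 - 0.79²) = 1.631
Δt = γΔt₀ = 1.631 × 26.9 = 43.87 seconds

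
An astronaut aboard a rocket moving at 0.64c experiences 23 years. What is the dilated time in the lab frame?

Proper time Δt₀ = 23 years
γ = 1/√(1 - 0.64²) = 1.3014
Δt = γΔt₀ = 1.3014 × 23 = 29.93 years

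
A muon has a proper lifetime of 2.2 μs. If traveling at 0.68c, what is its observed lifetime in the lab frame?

Proper lifetime τ₀ = 2.2 μs
γ = 1/√(1 - 0.68²) = 1.36386
τ = γτ₀ = 1.36386 × 2.2 μs = 3.000 μs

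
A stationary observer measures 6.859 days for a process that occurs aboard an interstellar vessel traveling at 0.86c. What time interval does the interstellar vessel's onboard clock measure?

Dilated time Δt = 6.859 days
γ = 1/√(1 - 0.86²) = 1.9597
Δt₀ = Δt/γ = 6.859/1.9597 = 3.500 days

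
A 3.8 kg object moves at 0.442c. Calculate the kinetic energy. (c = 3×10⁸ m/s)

γ = 1/√(1 - 0.442²) = 1.1148
γ - 1 = 0.1148
KE = (γ-1)mc² = 0.1148 × 3.8 × (3×10⁸)² = 3.926×10¹⁶ J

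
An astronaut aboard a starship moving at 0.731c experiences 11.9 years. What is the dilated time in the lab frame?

Proper time Δt₀ = 11.9 years
γ = 1/√(1 - 0.731²) = 1.4655
Δt = γΔt₀ = 1.4655 × 11.9 = 17.44 years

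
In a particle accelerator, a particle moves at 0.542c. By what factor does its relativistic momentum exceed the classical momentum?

p_rel = γmv, p_class = mv
Ratio = γ = 1/√(1 - 0.542²)
= 1/√(0.706236) = 1.190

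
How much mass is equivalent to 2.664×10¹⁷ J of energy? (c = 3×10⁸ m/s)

From E = mc², we get m = E/c²
c² = (3×10⁸)² = 9×10¹⁶ m²/s²
m = 2.664×10¹⁷ / 9×10¹⁶ = 2.960 kg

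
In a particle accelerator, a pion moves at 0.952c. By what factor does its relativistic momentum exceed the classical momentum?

p_rel = γmv, p_class = mv
Ratio = γ = 1/√(1 - 0.952²)
= 1/√(0.093696) = 3.267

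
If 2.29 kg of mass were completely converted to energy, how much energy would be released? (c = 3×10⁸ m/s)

Using E = mc²:
c² = (3×10⁸)² = 9×10¹⁶ m²/s²
E = 2.29 × 9×10¹⁶ = 2.061×10¹⁷ J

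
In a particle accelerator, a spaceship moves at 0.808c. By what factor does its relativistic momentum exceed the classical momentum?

p_rel = γmv, p_class = mv
Ratio = γ = 1/√(1 - 0.808²)
= 1/√(0.347136) = 1.697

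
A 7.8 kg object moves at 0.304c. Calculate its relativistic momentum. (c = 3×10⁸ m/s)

γ = 1/√(1 - 0.304²) = 1.0497
v = 0.304 × 3×10⁸ = 9.120×10⁷ m/s
p = γmv = 1.0497 × 7.8 × 9.120×10⁷ = 7.467×10⁸ kg·m/s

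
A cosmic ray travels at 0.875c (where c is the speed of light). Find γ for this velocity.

v/c = 0.875, so (v/c)² = 0.765625
1 - (v/c)² = 0.234375
γ = 1/√(0.234375) = 2.066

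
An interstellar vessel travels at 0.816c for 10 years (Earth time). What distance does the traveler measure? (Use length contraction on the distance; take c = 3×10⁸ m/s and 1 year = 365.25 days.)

Earth distance: d = v × t = 0.816c × 10 yr = 7.7253×10¹⁶ m
γ = 1.7299
d' = d/γ = 7.7253×10¹⁶/1.7299 = 4.466×10¹⁶ m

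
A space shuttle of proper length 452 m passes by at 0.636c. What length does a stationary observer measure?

Proper length L₀ = 452 m
γ = 1/√(1 - 0.636²) = 1.296
L = L₀/γ = 452/1.296 = 348.8 m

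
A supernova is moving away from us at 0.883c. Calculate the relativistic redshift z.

β = 0.883
(1+β)/(1-β) = 1.883/0.117 = 16.094
√(16.094) = 4.012
z = 4.012 - 1 = 3.012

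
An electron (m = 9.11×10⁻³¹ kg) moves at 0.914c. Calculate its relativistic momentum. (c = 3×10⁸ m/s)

γ = 1/√(1 - 0.914²) = 2.465
v = 0.914 × 3×10⁸ = 2.742×10⁸ m/s
p = γmv = 2.465 × 9.11×10⁻³¹ × 2.742×10⁸ = 6.157×10⁻²² kg·m/s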